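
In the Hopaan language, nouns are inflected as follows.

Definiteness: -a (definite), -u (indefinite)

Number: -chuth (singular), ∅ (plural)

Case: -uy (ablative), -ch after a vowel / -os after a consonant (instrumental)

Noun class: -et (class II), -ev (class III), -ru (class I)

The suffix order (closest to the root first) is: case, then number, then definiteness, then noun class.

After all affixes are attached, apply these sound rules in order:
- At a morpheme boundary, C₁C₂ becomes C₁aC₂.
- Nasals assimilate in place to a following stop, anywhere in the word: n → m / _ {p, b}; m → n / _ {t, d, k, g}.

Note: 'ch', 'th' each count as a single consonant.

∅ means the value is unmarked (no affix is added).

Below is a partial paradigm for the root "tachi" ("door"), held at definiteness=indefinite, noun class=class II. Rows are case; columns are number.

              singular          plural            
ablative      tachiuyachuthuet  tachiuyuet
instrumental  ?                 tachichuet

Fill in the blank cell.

tachichachuthuet

Attach case instrumental -ch (after vowel 'i') → tachich.
Attach number singular -chuth → tachichchuth.
Attach definiteness indefinite -u → tachichchuthu.
Attach noun class class II -et → tachichchuthuet.
Apply epenthesis: tachichchuthuet → tachichachuthuet.
Nasal assimilation: no change.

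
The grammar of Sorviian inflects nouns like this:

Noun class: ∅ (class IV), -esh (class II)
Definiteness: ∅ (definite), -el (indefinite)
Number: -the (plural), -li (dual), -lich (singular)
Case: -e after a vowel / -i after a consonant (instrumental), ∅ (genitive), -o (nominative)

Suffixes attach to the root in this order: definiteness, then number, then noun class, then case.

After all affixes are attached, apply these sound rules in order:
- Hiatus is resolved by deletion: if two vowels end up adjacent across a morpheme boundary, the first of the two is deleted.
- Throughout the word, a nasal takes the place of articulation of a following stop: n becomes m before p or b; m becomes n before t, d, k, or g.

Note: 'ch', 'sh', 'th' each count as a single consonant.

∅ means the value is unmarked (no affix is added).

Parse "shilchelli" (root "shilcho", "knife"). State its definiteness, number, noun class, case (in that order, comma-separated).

indefinite, dual, class IV, genitive

Segment: shilcho-el-li.
definiteness: -el → indefinite.
number: -li → dual.
noun class: ∅ → class IV.
case: ∅ → genitive.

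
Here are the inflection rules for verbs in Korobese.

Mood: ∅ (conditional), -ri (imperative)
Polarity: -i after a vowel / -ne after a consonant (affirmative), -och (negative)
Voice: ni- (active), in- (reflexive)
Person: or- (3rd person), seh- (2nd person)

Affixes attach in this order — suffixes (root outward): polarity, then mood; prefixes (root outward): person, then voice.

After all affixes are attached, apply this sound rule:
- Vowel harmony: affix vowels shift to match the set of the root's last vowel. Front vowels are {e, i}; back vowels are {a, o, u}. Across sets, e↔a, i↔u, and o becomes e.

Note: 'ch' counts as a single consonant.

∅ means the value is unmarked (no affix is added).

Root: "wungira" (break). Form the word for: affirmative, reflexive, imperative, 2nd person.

unsahwungirauru

Attach person 2nd person seh- → sehwungira.
Attach polarity affirmative -i (after vowel 'a') → sehwungirai.
Attach voice reflexive in- → insehwungirai.
Attach mood imperative -ri → insehwungirairi.
Apply vowel harmony: insehwungirairi → unsahwungirauru.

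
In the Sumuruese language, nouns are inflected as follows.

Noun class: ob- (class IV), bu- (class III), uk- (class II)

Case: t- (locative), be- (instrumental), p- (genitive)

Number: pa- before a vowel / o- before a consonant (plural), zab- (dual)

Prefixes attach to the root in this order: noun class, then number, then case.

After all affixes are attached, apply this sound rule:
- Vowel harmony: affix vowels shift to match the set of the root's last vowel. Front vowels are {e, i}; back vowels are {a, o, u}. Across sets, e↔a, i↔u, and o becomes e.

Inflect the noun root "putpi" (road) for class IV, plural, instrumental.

Attach noun class class IV ob- → obputpi.
Attach number plural pa- (before vowel 'o') → paobputpi.
Attach case instrumental be- → bepaobputpi.
Apply vowel harmony: bepaobputpi → bepeebputpi.

bepeebputpi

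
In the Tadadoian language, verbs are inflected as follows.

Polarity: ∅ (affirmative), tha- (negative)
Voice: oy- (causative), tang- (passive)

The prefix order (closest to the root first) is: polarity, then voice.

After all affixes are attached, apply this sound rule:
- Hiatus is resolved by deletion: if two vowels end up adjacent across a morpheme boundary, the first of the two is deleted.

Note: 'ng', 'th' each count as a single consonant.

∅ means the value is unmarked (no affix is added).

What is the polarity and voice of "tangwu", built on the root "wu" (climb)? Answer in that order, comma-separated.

Segment: tang-wu.
polarity: ∅ → affirmative.
voice: tang- → passive.

affirmative, passive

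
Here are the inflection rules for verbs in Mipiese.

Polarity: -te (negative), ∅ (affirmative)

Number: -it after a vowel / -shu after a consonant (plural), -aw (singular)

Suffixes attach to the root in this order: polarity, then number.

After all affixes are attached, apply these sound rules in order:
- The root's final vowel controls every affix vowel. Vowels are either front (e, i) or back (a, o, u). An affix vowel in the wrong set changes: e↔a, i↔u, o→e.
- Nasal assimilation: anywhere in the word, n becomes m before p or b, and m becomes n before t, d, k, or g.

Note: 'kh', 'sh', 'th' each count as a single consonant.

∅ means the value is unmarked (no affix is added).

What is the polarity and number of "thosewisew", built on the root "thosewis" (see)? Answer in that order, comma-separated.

affirmative, singular

Segment: thosewis-aw.
polarity: ∅ → affirmative.
number: -aw → singular.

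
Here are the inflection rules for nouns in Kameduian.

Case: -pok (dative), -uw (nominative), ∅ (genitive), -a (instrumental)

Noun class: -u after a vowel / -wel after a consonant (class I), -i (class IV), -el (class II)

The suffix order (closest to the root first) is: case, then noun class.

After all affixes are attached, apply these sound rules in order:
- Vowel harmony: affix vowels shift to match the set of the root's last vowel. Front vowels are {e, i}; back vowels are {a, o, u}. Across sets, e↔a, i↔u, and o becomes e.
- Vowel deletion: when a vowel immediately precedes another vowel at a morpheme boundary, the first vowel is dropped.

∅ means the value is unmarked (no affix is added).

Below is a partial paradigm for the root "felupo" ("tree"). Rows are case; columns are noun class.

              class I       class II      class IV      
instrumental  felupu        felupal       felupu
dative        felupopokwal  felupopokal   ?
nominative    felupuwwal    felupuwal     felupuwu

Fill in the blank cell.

felupopoku

Attach case dative -pok → felupopok.
Attach noun class class IV -i → felupopoki.
Apply vowel harmony: felupopoki → felupopoku.
Vowel deletion: no change.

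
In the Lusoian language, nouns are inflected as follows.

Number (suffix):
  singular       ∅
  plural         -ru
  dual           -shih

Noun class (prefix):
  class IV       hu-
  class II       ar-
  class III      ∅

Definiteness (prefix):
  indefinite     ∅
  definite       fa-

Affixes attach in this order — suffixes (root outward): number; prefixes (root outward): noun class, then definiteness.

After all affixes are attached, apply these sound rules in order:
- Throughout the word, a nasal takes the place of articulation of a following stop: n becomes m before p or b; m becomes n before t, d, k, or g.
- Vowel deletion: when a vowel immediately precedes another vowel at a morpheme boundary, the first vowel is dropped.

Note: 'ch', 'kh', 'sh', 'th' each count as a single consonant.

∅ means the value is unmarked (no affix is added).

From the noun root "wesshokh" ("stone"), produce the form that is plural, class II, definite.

farwesshokhru

Attach noun class class II ar- → arwesshokh.
Attach definiteness definite fa- → faarwesshokh.
Attach number plural -ru → faarwesshokhru.
Nasal assimilation: no change.
Apply vowel deletion: faarwesshokhru → farwesshokhru.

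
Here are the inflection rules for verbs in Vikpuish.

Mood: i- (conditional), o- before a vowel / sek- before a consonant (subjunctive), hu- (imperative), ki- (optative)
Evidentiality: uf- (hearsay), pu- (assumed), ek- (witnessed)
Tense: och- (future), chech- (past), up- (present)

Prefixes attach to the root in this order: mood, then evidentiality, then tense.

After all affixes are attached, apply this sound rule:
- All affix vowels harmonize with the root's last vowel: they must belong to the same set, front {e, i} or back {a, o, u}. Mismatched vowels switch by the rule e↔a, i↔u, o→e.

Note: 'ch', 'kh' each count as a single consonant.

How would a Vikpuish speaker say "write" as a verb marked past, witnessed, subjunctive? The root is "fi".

Attach mood subjunctive sek- (before consonant 'f') → sekfi.
Attach evidentiality witnessed ek- → eksekfi.
Attach tense past chech- → checheksekfi.
Vowel harmony: no change.

checheksekfi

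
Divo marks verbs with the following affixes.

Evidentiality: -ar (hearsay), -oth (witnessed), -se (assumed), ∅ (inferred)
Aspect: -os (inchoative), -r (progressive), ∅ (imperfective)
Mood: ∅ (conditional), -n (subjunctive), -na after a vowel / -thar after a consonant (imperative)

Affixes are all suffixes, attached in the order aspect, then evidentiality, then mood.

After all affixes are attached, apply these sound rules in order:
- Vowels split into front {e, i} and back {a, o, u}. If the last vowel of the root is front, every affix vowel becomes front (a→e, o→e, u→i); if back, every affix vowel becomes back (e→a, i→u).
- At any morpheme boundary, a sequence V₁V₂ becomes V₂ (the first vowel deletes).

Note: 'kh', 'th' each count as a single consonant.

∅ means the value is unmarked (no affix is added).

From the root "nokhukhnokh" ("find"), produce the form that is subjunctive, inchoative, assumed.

nokhukhnokhossan

Attach aspect inchoative -os → nokhukhnokhos.
Attach evidentiality assumed -se → nokhukhnokhosse.
Attach mood subjunctive -n → nokhukhnokhossen.
Apply vowel harmony: nokhukhnokhossen → nokhukhnokhossan.
Vowel deletion: no change.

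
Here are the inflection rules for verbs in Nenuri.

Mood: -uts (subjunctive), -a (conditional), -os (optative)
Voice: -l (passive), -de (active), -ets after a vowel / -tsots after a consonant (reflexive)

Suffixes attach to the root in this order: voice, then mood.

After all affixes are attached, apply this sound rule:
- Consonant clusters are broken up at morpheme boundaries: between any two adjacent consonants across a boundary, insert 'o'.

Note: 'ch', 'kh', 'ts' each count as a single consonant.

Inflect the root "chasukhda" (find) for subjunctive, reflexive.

chasukhdaetsuts

Attach voice reflexive -ets (after vowel 'a') → chasukhdaets.
Attach mood subjunctive -uts → chasukhdaetsuts.
Epenthesis: no change.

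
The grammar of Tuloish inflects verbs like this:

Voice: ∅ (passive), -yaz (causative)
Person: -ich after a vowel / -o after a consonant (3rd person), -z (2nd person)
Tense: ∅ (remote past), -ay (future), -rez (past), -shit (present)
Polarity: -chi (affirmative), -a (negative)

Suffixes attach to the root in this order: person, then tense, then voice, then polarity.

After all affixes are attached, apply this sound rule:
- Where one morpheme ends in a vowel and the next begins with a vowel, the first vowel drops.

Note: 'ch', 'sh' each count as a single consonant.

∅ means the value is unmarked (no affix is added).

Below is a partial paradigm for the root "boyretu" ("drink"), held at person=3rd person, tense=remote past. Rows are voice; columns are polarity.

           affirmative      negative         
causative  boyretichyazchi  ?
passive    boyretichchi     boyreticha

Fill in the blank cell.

boyretichyaza

Attach person 3rd person -ich (after vowel 'u') → boyretuich.
tense = remote past: zero marking, form stays boyretuich.
Attach voice causative -yaz → boyretuichyaz.
Attach polarity negative -a → boyretuichyaza.
Apply vowel deletion: boyretuichyaza → boyretichyaza.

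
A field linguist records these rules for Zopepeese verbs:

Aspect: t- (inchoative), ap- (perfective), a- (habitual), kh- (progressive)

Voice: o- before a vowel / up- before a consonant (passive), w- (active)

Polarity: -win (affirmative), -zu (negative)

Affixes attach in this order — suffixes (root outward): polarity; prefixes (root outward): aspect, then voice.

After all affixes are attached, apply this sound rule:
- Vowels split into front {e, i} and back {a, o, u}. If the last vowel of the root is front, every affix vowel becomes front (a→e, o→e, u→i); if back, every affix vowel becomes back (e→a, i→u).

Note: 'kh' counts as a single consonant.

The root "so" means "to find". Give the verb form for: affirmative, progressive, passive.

Attach aspect progressive kh- → khso.
Attach voice passive up- (before consonant 'kh') → upkhso.
Attach polarity affirmative -win → upkhsowin.
Apply vowel harmony: upkhsowin → upkhsowun.

upkhsowun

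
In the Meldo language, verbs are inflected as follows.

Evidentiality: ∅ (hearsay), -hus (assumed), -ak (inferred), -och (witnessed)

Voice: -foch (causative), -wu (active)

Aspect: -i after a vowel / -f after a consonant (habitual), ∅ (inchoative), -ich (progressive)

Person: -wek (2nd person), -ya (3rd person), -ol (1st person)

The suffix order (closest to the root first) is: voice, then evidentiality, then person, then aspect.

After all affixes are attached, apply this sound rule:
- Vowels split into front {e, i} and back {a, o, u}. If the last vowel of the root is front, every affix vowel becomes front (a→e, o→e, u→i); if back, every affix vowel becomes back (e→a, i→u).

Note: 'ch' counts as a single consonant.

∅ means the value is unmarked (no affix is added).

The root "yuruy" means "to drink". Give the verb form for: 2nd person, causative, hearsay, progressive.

Attach voice causative -foch → yuruyfoch.
evidentiality = hearsay: zero marking, form stays yuruyfoch.
Attach person 2nd person -wek → yuruyfochwek.
Attach aspect progressive -ich → yuruyfochwekich.
Apply vowel harmony: yuruyfochwekich → yuruyfochwakuch.

yuruyfochwakuch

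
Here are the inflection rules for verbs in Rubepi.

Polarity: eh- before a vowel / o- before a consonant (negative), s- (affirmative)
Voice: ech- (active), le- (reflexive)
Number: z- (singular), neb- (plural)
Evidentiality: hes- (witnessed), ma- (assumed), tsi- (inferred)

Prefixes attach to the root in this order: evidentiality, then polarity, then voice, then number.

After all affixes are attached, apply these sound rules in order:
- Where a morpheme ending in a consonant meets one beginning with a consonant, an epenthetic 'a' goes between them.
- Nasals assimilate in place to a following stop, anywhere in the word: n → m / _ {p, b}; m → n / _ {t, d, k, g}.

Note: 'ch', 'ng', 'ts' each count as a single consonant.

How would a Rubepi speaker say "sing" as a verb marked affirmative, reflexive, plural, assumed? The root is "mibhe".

Attach evidentiality assumed ma- → mamibhe.
Attach polarity affirmative s- → smamibhe.
Attach voice reflexive le- → lesmamibhe.
Attach number plural neb- → neblesmamibhe.
Apply epenthesis: neblesmamibhe → nebalesamamibhe.
Nasal assimilation: no change.

nebalesamamibhe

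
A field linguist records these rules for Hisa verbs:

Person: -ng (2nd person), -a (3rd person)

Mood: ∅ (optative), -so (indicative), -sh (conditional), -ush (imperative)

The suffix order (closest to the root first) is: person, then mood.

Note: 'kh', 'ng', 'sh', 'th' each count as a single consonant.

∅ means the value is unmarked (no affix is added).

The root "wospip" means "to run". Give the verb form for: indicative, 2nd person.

wospipngso

Attach person 2nd person -ng → wospipng.
Attach mood indicative -so → wospipngso.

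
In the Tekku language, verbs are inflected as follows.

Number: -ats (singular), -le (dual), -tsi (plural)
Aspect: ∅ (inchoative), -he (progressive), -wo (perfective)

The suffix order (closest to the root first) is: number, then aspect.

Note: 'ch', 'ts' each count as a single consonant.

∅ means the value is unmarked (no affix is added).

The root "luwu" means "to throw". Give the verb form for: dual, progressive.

Attach number dual -le → luwule.
Attach aspect progressive -he → luwulehe.

luwulehe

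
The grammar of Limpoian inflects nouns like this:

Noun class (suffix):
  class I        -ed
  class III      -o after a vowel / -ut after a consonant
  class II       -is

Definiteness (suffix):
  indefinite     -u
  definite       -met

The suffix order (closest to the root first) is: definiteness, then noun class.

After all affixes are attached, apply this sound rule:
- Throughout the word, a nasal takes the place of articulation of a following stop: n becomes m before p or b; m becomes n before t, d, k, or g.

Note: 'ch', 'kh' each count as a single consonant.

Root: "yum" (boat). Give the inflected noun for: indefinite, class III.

yumuo

Attach definiteness indefinite -u → yumu.
Attach noun class class III -o (after vowel 'u') → yumuo.
Nasal assimilation: no change.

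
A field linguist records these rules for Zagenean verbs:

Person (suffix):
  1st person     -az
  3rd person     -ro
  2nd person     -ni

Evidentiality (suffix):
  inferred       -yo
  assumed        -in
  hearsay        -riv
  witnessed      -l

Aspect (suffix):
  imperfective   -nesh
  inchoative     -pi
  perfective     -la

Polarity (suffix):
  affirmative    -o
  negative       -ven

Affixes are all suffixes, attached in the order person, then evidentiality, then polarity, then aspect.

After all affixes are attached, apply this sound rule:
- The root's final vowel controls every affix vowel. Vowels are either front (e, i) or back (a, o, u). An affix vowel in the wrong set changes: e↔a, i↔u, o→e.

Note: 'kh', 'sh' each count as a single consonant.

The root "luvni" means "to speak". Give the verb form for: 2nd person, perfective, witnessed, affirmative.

Attach person 2nd person -ni → luvnini.
Attach evidentiality witnessed -l → luvninil.
Attach polarity affirmative -o → luvninilo.
Attach aspect perfective -la → luvninilola.
Apply vowel harmony: luvninilola → luvninilele.

luvninilele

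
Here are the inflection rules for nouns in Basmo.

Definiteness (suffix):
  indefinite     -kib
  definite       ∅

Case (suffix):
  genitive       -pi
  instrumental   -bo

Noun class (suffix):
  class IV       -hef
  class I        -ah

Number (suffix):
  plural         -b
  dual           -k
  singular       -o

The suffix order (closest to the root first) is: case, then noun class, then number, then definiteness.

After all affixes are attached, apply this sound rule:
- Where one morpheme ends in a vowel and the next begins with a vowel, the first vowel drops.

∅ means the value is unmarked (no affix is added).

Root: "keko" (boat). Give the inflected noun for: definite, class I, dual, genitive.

kekopahk

Attach case genitive -pi → kekopi.
Attach noun class class I -ah → kekopiah.
Attach number dual -k → kekopiahk.
definiteness = definite: zero marking, form stays kekopiahk.
Apply vowel deletion: kekopiahk → kekopahk.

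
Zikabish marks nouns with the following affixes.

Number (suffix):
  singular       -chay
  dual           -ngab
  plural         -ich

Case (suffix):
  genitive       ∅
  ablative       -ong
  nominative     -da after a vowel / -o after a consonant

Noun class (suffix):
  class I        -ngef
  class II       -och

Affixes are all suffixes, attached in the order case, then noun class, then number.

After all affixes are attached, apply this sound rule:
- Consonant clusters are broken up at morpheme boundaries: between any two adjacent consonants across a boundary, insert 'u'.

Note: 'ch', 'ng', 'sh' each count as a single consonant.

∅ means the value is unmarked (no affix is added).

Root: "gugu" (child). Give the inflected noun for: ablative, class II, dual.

guguongochungab

Attach case ablative -ong → guguong.
Attach noun class class II -och → guguongoch.
Attach number dual -ngab → guguongochngab.
Apply epenthesis: guguongochngab → guguongochungab.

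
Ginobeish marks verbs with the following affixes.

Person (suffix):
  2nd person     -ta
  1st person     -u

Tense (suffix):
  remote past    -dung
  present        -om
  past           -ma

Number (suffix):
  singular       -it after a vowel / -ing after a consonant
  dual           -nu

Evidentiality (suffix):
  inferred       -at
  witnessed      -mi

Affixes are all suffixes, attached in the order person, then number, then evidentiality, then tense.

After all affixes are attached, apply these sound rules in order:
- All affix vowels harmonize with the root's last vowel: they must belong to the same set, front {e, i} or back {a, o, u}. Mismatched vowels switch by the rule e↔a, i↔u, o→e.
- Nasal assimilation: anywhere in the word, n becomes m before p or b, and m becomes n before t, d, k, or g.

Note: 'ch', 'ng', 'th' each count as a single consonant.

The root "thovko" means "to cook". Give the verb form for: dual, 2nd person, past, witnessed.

thovkotanumuma

Attach person 2nd person -ta → thovkota.
Attach number dual -nu → thovkotanu.
Attach evidentiality witnessed -mi → thovkotanumi.
Attach tense past -ma → thovkotanumima.
Apply vowel harmony: thovkotanumima → thovkotanumuma.
Nasal assimilation: no change.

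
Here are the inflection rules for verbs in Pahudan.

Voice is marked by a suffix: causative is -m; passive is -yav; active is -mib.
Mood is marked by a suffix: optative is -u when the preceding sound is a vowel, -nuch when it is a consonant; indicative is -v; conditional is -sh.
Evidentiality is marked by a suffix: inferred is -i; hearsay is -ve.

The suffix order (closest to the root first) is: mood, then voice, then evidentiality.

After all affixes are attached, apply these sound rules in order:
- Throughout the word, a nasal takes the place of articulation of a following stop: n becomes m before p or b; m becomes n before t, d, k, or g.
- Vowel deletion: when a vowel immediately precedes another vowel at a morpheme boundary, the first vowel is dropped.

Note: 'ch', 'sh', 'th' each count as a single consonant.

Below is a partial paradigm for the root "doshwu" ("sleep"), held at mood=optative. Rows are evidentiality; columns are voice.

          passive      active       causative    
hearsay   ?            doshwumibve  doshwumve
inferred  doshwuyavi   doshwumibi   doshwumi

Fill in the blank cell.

doshwuyavve

Attach mood optative -u (after vowel 'u') → doshwuu.
Attach voice passive -yav → doshwuuyav.
Attach evidentiality hearsay -ve → doshwuuyavve.
Nasal assimilation: no change.
Apply vowel deletion: doshwuuyavve → doshwuyavve.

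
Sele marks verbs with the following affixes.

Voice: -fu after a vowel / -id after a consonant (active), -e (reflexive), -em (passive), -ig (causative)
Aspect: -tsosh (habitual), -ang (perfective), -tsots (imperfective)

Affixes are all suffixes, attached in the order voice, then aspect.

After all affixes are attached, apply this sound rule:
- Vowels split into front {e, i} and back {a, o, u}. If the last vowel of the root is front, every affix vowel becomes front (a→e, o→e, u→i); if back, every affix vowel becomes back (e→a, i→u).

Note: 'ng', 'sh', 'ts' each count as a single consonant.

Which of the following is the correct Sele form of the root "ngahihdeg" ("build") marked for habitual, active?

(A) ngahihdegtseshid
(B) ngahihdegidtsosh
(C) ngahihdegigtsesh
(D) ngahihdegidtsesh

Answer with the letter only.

Attach voice active -id (after consonant 'g') → ngahihdegid.
Attach aspect habitual -tsosh → ngahihdegidtsosh.
Apply vowel harmony: ngahihdegidtsosh → ngahihdegidtsesh.
So the correct form is ngahihdegidtsesh, option (D).
(C) ngahihdegigtsesh is wrong: it uses causative instead of active for voice.
(A) ngahihdegtseshid is wrong: it has the affixes in the wrong order.
(B) ngahihdegidtsosh is wrong: it fails to apply the sound rule(s).

D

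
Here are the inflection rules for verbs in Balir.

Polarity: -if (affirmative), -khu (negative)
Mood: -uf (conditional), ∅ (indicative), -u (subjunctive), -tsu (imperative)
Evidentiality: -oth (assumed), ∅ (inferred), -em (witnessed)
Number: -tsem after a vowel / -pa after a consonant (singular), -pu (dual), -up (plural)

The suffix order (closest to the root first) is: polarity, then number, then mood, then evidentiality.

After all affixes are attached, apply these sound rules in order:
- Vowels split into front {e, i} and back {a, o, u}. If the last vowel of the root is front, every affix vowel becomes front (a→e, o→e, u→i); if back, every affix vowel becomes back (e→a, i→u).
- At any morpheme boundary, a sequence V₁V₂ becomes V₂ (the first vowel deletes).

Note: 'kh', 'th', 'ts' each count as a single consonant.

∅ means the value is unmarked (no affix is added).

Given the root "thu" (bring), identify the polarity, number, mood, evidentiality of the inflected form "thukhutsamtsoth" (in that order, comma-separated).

Segment: thu-khu-tsem-tsu-oth.
polarity: -khu → negative.
number: -tsem/pa → singular.
mood: -tsu → imperative.
evidentiality: -oth → assumed.

negative, singular, imperative, assumed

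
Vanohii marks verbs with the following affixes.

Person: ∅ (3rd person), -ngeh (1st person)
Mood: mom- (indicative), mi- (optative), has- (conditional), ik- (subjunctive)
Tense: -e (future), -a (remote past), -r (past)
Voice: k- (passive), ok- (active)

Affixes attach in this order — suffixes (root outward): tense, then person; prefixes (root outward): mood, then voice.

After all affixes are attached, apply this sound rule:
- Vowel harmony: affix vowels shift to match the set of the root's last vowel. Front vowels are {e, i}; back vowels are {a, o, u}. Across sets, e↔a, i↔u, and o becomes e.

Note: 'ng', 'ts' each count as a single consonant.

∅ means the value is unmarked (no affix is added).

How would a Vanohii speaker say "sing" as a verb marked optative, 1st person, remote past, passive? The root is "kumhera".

kmukumheraangah

Attach tense remote past -a → kumheraa.
Attach mood optative mi- → mikumheraa.
Attach voice passive k- → kmikumheraa.
Attach person 1st person -ngeh → kmikumheraangeh.
Apply vowel harmony: kmikumheraangeh → kmukumheraangah.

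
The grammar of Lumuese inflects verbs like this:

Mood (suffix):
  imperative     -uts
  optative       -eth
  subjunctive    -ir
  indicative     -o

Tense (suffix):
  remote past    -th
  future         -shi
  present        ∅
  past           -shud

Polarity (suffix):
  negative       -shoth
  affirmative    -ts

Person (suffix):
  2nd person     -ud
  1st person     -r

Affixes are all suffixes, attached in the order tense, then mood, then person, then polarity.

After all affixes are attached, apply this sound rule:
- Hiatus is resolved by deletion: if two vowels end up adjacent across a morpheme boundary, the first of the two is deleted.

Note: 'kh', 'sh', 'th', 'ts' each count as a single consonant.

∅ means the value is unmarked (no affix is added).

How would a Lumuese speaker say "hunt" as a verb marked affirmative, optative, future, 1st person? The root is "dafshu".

dafshushethrts

Attach tense future -shi → dafshushi.
Attach mood optative -eth → dafshushieth.
Attach person 1st person -r → dafshushiethr.
Attach polarity affirmative -ts → dafshushiethrts.
Apply vowel deletion: dafshushiethrts → dafshushethrts.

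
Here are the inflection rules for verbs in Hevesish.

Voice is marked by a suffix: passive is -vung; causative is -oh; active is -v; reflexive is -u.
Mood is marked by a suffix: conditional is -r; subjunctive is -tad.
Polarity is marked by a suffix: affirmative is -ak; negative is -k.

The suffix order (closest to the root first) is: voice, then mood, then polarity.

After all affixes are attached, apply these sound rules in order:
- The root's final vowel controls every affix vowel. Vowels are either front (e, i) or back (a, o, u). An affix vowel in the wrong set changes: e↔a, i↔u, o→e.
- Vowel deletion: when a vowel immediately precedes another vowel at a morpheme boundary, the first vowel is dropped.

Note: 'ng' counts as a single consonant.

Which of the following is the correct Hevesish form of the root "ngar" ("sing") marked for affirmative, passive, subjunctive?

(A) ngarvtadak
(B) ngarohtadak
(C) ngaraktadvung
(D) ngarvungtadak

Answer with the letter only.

D

Attach voice passive -vung → ngarvung.
Attach mood subjunctive -tad → ngarvungtad.
Attach polarity affirmative -ak → ngarvungtadak.
Vowel harmony: no change.
Vowel deletion: no change.
So the correct form is ngarvungtadak, option (D).
(A) ngarvtadak is wrong: it uses active instead of passive for voice.
(C) ngaraktadvung is wrong: it has the affixes in the wrong order.
(B) ngarohtadak is wrong: it uses causative instead of passive for voice.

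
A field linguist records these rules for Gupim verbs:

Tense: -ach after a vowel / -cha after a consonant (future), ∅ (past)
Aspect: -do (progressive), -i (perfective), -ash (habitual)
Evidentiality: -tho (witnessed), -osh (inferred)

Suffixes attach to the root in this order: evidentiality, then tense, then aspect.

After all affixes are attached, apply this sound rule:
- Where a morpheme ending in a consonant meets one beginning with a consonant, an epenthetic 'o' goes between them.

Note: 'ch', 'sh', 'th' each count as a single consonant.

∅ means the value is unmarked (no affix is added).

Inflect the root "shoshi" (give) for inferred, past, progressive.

shoshioshodo

Attach evidentiality inferred -osh → shoshiosh.
tense = past: zero marking, form stays shoshiosh.
Attach aspect progressive -do → shoshioshdo.
Apply epenthesis: shoshioshdo → shoshioshodo.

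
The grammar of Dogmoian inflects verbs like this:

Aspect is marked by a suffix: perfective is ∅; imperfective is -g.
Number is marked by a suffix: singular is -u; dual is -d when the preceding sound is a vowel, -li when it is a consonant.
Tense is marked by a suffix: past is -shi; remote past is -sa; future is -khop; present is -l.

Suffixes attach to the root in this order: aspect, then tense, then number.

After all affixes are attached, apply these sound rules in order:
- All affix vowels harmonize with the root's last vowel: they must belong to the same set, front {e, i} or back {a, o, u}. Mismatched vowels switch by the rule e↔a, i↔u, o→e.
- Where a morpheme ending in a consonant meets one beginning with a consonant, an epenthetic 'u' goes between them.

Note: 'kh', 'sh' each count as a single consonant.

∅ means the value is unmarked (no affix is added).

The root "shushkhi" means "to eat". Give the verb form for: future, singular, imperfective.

shushkhigukhepi

Attach aspect imperfective -g → shushkhig.
Attach tense future -khop → shushkhigkhop.
Attach number singular -u → shushkhigkhopu.
Apply vowel harmony: shushkhigkhopu → shushkhigkhepi.
Apply epenthesis: shushkhigkhepi → shushkhigukhepi.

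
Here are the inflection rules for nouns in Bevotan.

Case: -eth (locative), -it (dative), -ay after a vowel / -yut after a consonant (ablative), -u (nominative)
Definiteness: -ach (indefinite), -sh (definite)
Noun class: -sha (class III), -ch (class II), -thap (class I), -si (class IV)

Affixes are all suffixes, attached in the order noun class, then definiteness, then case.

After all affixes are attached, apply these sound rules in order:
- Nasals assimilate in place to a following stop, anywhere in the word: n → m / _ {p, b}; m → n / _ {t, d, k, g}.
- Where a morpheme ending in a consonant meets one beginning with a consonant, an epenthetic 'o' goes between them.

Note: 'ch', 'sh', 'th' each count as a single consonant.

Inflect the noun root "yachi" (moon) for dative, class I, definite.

yachithaposhit

Attach noun class class I -thap → yachithap.
Attach definiteness definite -sh → yachithapsh.
Attach case dative -it → yachithapshit.
Nasal assimilation: no change.
Apply epenthesis: yachithapshit → yachithaposhit.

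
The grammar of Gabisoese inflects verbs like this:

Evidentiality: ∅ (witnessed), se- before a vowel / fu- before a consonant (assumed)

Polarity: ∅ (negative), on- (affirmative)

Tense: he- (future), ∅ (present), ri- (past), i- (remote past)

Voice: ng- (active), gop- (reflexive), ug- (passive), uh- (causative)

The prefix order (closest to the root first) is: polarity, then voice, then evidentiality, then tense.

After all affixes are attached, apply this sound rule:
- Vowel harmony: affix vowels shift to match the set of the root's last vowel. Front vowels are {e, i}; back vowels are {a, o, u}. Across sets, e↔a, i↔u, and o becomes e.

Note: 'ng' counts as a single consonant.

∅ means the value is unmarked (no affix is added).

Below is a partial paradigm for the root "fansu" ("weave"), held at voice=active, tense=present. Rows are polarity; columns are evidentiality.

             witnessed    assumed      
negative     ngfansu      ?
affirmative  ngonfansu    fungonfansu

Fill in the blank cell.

polarity = negative: zero marking, form stays fansu.
Attach voice active ng- → ngfansu.
Attach evidentiality assumed fu- (before consonant 'ng') → fungfansu.
tense = present: zero marking, form stays fungfansu.
Vowel harmony: no change.

fungfansu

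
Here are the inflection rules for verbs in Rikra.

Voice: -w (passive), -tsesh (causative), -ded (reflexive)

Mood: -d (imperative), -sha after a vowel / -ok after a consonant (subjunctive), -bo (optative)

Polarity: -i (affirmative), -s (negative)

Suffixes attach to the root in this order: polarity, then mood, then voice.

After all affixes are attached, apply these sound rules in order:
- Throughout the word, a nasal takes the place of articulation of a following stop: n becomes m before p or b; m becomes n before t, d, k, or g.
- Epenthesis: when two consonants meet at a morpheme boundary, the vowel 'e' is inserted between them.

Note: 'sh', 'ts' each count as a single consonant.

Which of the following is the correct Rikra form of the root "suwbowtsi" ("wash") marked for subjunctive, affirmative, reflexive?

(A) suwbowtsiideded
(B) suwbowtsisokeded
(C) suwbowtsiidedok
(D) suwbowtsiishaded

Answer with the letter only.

Attach polarity affirmative -i → suwbowtsii.
Attach mood subjunctive -sha (after vowel 'i') → suwbowtsiisha.
Attach voice reflexive -ded → suwbowtsiishaded.
Nasal assimilation: no change.
Epenthesis: no change.
So the correct form is suwbowtsiishaded, option (D).
(C) suwbowtsiidedok is wrong: it has the affixes in the wrong order.
(A) suwbowtsiideded is wrong: it uses imperative instead of subjunctive for mood.
(B) suwbowtsisokeded is wrong: it uses negative instead of affirmative for polarity.

D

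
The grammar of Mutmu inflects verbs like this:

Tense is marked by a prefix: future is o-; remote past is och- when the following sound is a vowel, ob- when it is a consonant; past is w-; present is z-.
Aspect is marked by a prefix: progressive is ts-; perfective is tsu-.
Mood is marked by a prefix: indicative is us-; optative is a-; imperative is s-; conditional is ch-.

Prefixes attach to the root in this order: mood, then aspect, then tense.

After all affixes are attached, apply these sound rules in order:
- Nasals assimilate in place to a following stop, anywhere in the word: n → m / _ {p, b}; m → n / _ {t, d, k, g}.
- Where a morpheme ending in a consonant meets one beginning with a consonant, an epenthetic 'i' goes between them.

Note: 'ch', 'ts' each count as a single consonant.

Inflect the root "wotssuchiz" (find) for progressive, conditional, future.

Attach mood conditional ch- → chwotssuchiz.
Attach aspect progressive ts- → tschwotssuchiz.
Attach tense future o- → otschwotssuchiz.
Nasal assimilation: no change.
Apply epenthesis: otschwotssuchiz → otsichiwotssuchiz.

otsichiwotssuchiz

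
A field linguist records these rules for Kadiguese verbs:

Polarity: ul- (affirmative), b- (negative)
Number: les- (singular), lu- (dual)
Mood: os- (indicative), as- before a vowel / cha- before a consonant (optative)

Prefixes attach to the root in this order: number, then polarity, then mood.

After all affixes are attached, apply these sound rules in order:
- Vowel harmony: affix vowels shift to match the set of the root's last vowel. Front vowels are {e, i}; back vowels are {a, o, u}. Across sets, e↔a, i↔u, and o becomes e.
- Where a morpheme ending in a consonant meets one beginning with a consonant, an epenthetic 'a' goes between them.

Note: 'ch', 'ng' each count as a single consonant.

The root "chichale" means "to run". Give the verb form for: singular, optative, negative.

chebalesachichale

Attach number singular les- → leschichale.
Attach polarity negative b- → bleschichale.
Attach mood optative cha- (before consonant 'b') → chableschichale.
Apply vowel harmony: chableschichale → chebleschichale.
Apply epenthesis: chebleschichale → chebalesachichale.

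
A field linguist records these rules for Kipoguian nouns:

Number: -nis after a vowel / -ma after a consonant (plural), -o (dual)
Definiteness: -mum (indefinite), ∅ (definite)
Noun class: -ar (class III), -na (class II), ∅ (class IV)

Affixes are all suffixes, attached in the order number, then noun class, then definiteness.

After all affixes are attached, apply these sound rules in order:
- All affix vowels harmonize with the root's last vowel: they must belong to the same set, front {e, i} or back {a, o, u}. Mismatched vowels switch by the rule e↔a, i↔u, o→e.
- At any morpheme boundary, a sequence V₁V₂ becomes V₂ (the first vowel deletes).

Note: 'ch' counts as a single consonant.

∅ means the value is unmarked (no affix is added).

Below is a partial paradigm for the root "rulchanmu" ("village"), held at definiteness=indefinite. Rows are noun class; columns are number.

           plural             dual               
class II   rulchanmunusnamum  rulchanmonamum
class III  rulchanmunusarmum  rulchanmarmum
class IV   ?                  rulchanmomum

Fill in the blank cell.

rulchanmunusmum

Attach number plural -nis (after vowel 'u') → rulchanmunis.
noun class = class IV: zero marking, form stays rulchanmunis.
Attach definiteness indefinite -mum → rulchanmunismum.
Apply vowel harmony: rulchanmunismum → rulchanmunusmum.
Vowel deletion: no change.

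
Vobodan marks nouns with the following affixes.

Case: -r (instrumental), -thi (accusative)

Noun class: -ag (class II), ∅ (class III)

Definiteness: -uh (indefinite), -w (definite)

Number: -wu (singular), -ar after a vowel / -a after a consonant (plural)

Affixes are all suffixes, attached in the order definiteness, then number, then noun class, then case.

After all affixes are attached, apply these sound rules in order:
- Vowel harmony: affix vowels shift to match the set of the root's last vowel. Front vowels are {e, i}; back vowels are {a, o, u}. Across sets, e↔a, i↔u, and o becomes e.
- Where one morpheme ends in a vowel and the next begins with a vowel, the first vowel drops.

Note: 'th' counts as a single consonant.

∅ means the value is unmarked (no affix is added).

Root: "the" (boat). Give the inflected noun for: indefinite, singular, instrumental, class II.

Attach definiteness indefinite -uh → theuh.
Attach number singular -wu → theuhwu.
Attach noun class class II -ag → theuhwuag.
Attach case instrumental -r → theuhwuagr.
Apply vowel harmony: theuhwuagr → theihwiegr.
Apply vowel deletion: theihwiegr → thihwegr.

thihwegr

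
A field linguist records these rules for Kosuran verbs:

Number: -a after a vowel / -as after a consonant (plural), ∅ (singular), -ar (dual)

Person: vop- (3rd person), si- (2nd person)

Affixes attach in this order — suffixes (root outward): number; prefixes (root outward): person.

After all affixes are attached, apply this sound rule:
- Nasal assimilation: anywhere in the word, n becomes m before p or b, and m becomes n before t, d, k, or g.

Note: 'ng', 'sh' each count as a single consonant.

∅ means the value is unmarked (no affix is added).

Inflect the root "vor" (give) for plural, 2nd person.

Attach person 2nd person si- → sivor.
Attach number plural -as (after consonant 'r') → sivoras.
Nasal assimilation: no change.

sivoras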